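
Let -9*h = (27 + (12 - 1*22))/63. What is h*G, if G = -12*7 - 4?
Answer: 1496/567 ≈ 2.6384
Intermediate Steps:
G = -88 (G = -84 - 4 = -88)
h = -17/567 (h = -(27 + (12 - 1*22))/(9*63) = -(27 + (12 - 22))/(9*63) = -(27 - 10)/(9*63) = -17/(9*63) = -⅑*17/63 = -17/567 ≈ -0.029982)
h*G = -17/567*(-88) = 1496/567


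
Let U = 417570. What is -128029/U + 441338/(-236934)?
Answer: -35770655291/16489421730 ≈ -2.1693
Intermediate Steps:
-128029/U + 441338/(-236934) = -128029/417570 + 441338/(-236934) = -128029*1/417570 + 441338*(-1/236934) = -128029/417570 - 220669/118467 = -35770655291/16489421730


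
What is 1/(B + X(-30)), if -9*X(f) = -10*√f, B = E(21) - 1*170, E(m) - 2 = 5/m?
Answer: -221949/37283587 - 1470*I*√30/37283587 ≈ -0.005953 - 0.00021595*I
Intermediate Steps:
E(m) = 2 + 5/m
B = -3523/21 (B = (2 + 5/21) - 1*170 = (2 + 5*(1/21)) - 170 = (2 + 5/21) - 170 = 47/21 - 170 = -3523/21 ≈ -167.76)
X(f) = 10*√f/9 (X(f) = -(-10)*√f/9 = 10*√f/9)
1/(B + X(-30)) = 1/(-3523/21 + 10*√(-30)/9) = 1/(-3523/21 + 10*(I*√30)/9) = 1/(-3523/21 + 10*I*√30/9)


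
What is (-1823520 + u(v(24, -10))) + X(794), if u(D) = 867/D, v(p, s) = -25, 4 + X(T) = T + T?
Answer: -45549267/25 ≈ -1.8220e+6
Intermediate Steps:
X(T) = -4 + 2*T (X(T) = -4 + (T + T) = -4 + 2*T)
(-1823520 + u(v(24, -10))) + X(794) = (-1823520 + 867/(-25)) + (-4 + 2*794) = (-1823520 + 867*(-1/25)) + (-4 + 1588) = (-1823520 - 867/25) + 1584 = -45588867/25 + 1584 = -45549267/25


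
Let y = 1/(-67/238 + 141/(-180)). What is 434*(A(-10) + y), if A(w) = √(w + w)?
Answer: -3098760/7603 + 868*I*√5 ≈ -407.57 + 1940.9*I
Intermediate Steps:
y = -7140/7603 (y = 1/(-67*1/238 + 141*(-1/180)) = 1/(-67/238 - 47/60) = 1/(-7603/7140) = -7140/7603 ≈ -0.93910)
A(w) = √2*√w (A(w) = √(2*w) = √2*√w)
434*(A(-10) + y) = 434*(√2*√(-10) - 7140/7603) = 434*(√2*(I*√10) - 7140/7603) = 434*(2*I*√5 - 7140/7603) = 434*(-7140/7603 + 2*I*√5) = -3098760/7603 + 868*I*√5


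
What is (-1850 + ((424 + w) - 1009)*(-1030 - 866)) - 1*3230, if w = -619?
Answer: 2277704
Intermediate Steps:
(-1850 + ((424 + w) - 1009)*(-1030 - 866)) - 1*3230 = (-1850 + ((424 - 619) - 1009)*(-1030 - 866)) - 1*3230 = (-1850 + (-195 - 1009)*(-1896)) - 3230 = (-1850 - 1204*(-1896)) - 3230 = (-1850 + 2282784) - 3230 = 2280934 - 3230 = 2277704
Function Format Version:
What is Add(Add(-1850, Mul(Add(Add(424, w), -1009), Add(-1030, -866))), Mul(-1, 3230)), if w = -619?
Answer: 2277704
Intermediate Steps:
Add(Add(-1850, Mul(Add(Add(424, w), -1009), Add(-1030, -866))), Mul(-1, 3230)) = Add(Add(-1850, Mul(Add(Add(424, -619), -1009), Add(-1030, -866))), Mul(-1, 3230)) = Add(Add(-1850, Mul(Add(-195, -1009), -1896)), -3230) = Add(Add(-1850, Mul(-1204, -1896)), -3230) = Add(Add(-1850, 2282784), -3230) = Add(2280934, -3230) = 2277704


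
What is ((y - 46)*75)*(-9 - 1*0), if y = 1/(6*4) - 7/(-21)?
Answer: 246375/8 ≈ 30797.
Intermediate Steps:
y = 3/8 (y = (⅙)*(¼) - 7*(-1/21) = 1/24 + ⅓ = 3/8 ≈ 0.37500)
((y - 46)*75)*(-9 - 1*0) = ((3/8 - 46)*75)*(-9 - 1*0) = (-365/8*75)*(-9 + 0) = -27375/8*(-9) = 246375/8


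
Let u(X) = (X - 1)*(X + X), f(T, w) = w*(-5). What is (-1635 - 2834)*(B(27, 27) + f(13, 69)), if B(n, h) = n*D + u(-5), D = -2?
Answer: 1514991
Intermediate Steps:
f(T, w) = -5*w
u(X) = 2*X*(-1 + X) (u(X) = (-1 + X)*(2*X) = 2*X*(-1 + X))
B(n, h) = 60 - 2*n (B(n, h) = n*(-2) + 2*(-5)*(-1 - 5) = -2*n + 2*(-5)*(-6) = -2*n + 60 = 60 - 2*n)
(-1635 - 2834)*(B(27, 27) + f(13, 69)) = (-1635 - 2834)*((60 - 2*27) - 5*69) = -4469*((60 - 54) - 345) = -4469*(6 - 345) = -4469*(-339) = 1514991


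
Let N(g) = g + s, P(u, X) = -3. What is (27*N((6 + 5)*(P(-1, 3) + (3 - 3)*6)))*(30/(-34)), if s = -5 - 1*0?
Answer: 15390/17 ≈ 905.29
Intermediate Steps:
s = -5 (s = -5 + 0 = -5)
N(g) = -5 + g (N(g) = g - 5 = -5 + g)
(27*N((6 + 5)*(P(-1, 3) + (3 - 3)*6)))*(30/(-34)) = (27*(-5 + (6 + 5)*(-3 + (3 - 3)*6)))*(30/(-34)) = (27*(-5 + 11*(-3 + 0*6)))*(30*(-1/34)) = (27*(-5 + 11*(-3 + 0)))*(-15/17) = (27*(-5 + 11*(-3)))*(-15/17) = (27*(-5 - 33))*(-15/17) = (27*(-38))*(-15/17) = -1026*(-15/17) = 15390/17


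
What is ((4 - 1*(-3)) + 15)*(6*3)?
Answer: 396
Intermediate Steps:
((4 - 1*(-3)) + 15)*(6*3) = ((4 + 3) + 15)*18 = (7 + 15)*18 = 22*18 = 396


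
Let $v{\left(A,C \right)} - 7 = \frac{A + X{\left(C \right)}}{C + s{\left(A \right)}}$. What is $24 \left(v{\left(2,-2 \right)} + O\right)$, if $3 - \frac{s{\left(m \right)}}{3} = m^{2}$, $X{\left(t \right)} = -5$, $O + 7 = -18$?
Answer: $- \frac{2088}{5} \approx -417.6$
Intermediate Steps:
$O = -25$ ($O = -7 - 18 = -25$)
$s{\left(m \right)} = 9 - 3 m^{2}$
$v{\left(A,C \right)} = 7 + \frac{-5 + A}{9 + C - 3 A^{2}}$ ($v{\left(A,C \right)} = 7 + \frac{A - 5}{C - \left(-9 + 3 A^{2}\right)} = 7 + \frac{-5 + A}{9 + C - 3 A^{2}}$)
$24 \left(v{\left(2,-2 \right)} + O\right) = 24 \left(\frac{58 + 2 - 21 \cdot 2^{2} + 7 \left(-2\right)}{9 - 2 - 3 \cdot 2^{2}} - 25\right) = 24 \left(\frac{58 + 2 - 84 - 14}{9 - 2 - 12} - 25\right) = 24 \left(\frac{1}{-5} \left(-38\right) - 25\right) = 24 \left(\left(- \frac{1}{5}\right) \left(-38\right) - 25\right) = 24 \left(\frac{38}{5} - 25\right) = 24 \left(- \frac{87}{5}\right) = - \frac{2088}{5}$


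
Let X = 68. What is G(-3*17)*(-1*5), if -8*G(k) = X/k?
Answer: -⅚ ≈ -0.83333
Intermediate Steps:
G(k) = -17/(2*k)
G(-3*17)*(-1*5) = (-17/(2*((-3*17))))*(-1*5) = -17/2/(-51)*(-5) = -17/2*(-1/51)*(-5) = (⅙)*(-5) = -⅚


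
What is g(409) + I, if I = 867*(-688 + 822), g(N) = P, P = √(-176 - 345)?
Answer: 116178 + I*√521 ≈ 1.1618e+5 + 22.825*I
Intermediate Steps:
P = I*√521 (P = √(-521) = I*√521 ≈ 22.825*I)
g(N) = I*√521
I = 116178 (I = 867*134 = 116178)
g(409) + I = I*√521 + 116178 = 116178 + I*√521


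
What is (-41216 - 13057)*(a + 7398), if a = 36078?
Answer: -2359572948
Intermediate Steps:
(-41216 - 13057)*(a + 7398) = (-41216 - 13057)*(36078 + 7398) = -54273*43476 = -2359572948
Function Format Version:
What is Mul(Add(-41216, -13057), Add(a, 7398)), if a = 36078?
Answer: -2359572948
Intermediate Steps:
Mul(Add(-41216, -13057), Add(a, 7398)) = Mul(Add(-41216, -13057), Add(36078, 7398)) = Mul(-54273, 43476) = -2359572948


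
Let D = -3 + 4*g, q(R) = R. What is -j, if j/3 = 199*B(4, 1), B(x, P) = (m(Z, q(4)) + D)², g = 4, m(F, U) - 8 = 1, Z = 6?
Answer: -288948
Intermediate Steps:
m(F, U) = 9 (m(F, U) = 8 + 1 = 9)
D = 13 (D = -3 + 4*4 = -3 + 16 = 13)
B(x, P) = 484 (B(x, P) = (9 + 13)² = 22² = 484)
j = 288948 (j = 3*(199*484) = 3*96316 = 288948)
-j = -1*288948 = -288948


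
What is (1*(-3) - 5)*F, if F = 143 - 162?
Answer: 152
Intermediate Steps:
F = -19
(1*(-3) - 5)*F = (1*(-3) - 5)*(-19) = (-3 - 5)*(-19) = -8*(-19) = 152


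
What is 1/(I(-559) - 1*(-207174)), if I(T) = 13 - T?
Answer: 1/207746 ≈ 4.8136e-6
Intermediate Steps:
1/(I(-559) - 1*(-207174)) = 1/((13 - 1*(-559)) - 1*(-207174)) = 1/((13 + 559) + 207174) = 1/(572 + 207174) = 1/207746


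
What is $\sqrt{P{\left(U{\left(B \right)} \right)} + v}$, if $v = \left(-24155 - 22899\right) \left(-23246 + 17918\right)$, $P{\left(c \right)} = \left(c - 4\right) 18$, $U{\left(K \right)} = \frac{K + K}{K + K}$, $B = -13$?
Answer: $3 \sqrt{27855962} \approx 15834.0$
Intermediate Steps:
$U{\left(K \right)} = 1$ ($U{\left(K \right)} = \frac{2 K}{2 K} = 2 K \frac{1}{2 K} = 1$)
$P{\left(c \right)} = -72 + 18 c$ ($P{\left(c \right)} = \left(-4 + c\right) 18 = -72 + 18 c$)
$v = 250703712$ ($v = \left(-47054\right) \left(-5328\right) = 250703712$)
$\sqrt{P{\left(U{\left(B \right)} \right)} + v} = \sqrt{\left(-72 + 18 \cdot 1\right) + 250703712} = \sqrt{\left(-72 + 18\right) + 250703712} = \sqrt{-54 + 250703712} = \sqrt{250703658} = 3 \sqrt{27855962}$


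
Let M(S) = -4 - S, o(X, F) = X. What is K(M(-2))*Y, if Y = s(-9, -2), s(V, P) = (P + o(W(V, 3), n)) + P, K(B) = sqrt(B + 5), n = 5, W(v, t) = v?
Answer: -13*sqrt(3) ≈ -22.517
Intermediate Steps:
K(B) = sqrt(5 + B)
s(V, P) = V + 2*P (s(V, P) = (P + V) + P = V + 2*P)
Y = -13 (Y = -9 + 2*(-2) = -9 - 4 = -13)
K(M(-2))*Y = sqrt(5 + (-4 - 1*(-2)))*(-13) = sqrt(5 + (-4 + 2))*(-13) = sqrt(5 - 2)*(-13) = sqrt(3)*(-13) = -13*sqrt(3)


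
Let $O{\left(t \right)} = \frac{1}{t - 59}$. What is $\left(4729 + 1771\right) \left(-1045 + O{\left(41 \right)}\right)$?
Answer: $- \frac{61135750}{9} \approx -6.7929 \cdot 10^{6}$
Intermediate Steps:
$O{\left(t \right)} = \frac{1}{-59 + t}$
$\left(4729 + 1771\right) \left(-1045 + O{\left(41 \right)}\right) = \left(4729 + 1771\right) \left(-1045 + \frac{1}{-59 + 41}\right) = 6500 \left(-1045 + \frac{1}{-18}\right) = 6500 \left(-1045 - \frac{1}{18}\right) = 6500 \left(- \frac{18811}{18}\right) = - \frac{61135750}{9}$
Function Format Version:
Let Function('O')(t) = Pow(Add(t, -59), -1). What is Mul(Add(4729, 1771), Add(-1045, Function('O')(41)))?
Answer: Rational(-61135750, 9) ≈ -6.7929e+6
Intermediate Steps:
Function('O')(t) = Pow(Add(-59, t), -1)
Mul(Add(4729, 1771), Add(-1045, Function('O')(41))) = Mul(Add(4729, 1771), Add(-1045, Pow(Add(-59, 41), -1))) = Mul(6500, Add(-1045, Pow(-18, -1))) = Mul(6500, Add(-1045, Rational(-1, 18))) = Mul(6500, Rational(-18811, 18)) = Rational(-61135750, 9)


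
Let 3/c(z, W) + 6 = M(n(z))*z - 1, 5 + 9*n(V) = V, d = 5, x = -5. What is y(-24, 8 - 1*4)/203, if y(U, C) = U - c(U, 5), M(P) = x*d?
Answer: -14235/120379 ≈ -0.11825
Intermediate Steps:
n(V) = -5/9 + V/9
M(P) = -25 (M(P) = -5*5 = -25)
c(z, W) = 3/(-7 - 25*z) (c(z, W) = 3/(-6 + (-25*z - 1)) = 3/(-6 + (-1 - 25*z)) = 3/(-7 - 25*z))
y(U, C) = U + 3/(7 + 25*U) (y(U, C) = U - (-3)/(7 + 25*U) = U + 3/(7 + 25*U))
y(-24, 8 - 1*4)/203 = (-24 + 3/(7 + 25*(-24)))/203 = (-24 + 3/(7 - 600))*(1/203) = (-24 + 3/(-593))*(1/203) = (-24 + 3*(-1/593))*(1/203) = (-24 - 3/593)*(1/203) = -14235/593*1/203 = -14235/120379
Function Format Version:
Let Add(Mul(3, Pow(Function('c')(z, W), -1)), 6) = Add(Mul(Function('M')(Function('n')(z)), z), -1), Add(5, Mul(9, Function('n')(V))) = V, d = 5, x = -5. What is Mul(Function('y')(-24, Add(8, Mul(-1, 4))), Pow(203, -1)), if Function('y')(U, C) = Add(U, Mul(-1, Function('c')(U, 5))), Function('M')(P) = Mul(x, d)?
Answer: Rational(-14235, 120379) ≈ -0.11825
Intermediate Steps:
Function('n')(V) = Add(Rational(-5, 9), Mul(Rational(1, 9), V))
Function('M')(P) = -25 (Function('M')(P) = Mul(-5, 5) = -25)
Function('c')(z, W) = Mul(3, Pow(Add(-7, Mul(-25, z)), -1)) (Function('c')(z, W) = Mul(3, Pow(Add(-6, Add(Mul(-25, z), -1)), -1)) = Mul(3, Pow(Add(-6, Add(-1, Mul(-25, z))), -1)) = Mul(3, Pow(Add(-7, Mul(-25, z)), -1)))
Function('y')(U, C) = Add(U, Mul(3, Pow(Add(7, Mul(25, U)), -1))) (Function('y')(U, C) = Add(U, Mul(-1, Mul(-3, Pow(Add(7, Mul(25, U)), -1)))) = Add(U, Mul(3, Pow(Add(7, Mul(25, U)), -1))))
Mul(Function('y')(-24, Add(8, Mul(-1, 4))), Pow(203, -1)) = Mul(Add(-24, Mul(3, Pow(Add(7, Mul(25, -24)), -1))), Pow(203, -1)) = Mul(Add(-24, Mul(3, Pow(Add(7, -600), -1))), Rational(1, 203)) = Mul(Add(-24, Mul(3, Pow(-593, -1))), Rational(1, 203)) = Mul(Add(-24, Mul(3, Rational(-1, 593))), Rational(1, 203)) = Mul(Add(-24, Rational(-3, 593)), Rational(1, 203)) = Mul(Rational(-14235, 593), Rational(1, 203)) = Rational(-14235, 120379)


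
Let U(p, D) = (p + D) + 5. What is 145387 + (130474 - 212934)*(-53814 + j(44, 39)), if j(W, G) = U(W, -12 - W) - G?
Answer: 4441440987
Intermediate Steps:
U(p, D) = 5 + D + p (U(p, D) = (D + p) + 5 = 5 + D + p)
j(W, G) = -7 - G (j(W, G) = (5 + (-12 - W) + W) - G = -7 - G)
145387 + (130474 - 212934)*(-53814 + j(44, 39)) = 145387 + (130474 - 212934)*(-53814 + (-7 - 1*39)) = 145387 - 82460*(-53814 + (-7 - 39)) = 145387 - 82460*(-53814 - 46) = 145387 - 82460*(-53860) = 145387 + 4441295600 = 4441440987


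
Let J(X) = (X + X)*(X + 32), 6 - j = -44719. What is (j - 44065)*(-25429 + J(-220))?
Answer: 37812060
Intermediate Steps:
j = 44725 (j = 6 - 1*(-44719) = 6 + 44719 = 44725)
J(X) = 2*X*(32 + X) (J(X) = (2*X)*(32 + X) = 2*X*(32 + X))
(j - 44065)*(-25429 + J(-220)) = (44725 - 44065)*(-25429 + 2*(-220)*(32 - 220)) = 660*(-25429 + 2*(-220)*(-188)) = 660*(-25429 + 82720) = 660*57291 = 37812060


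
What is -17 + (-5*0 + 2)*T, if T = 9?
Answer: 1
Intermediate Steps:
-17 + (-5*0 + 2)*T = -17 + (-5*0 + 2)*9 = -17 + (0 + 2)*9 = -17 + 2*9 = -17 + 18 = 1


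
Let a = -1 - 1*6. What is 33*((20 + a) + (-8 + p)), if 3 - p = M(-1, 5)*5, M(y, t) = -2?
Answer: 594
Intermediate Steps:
a = -7 (a = -1 - 6 = -7)
p = 13 (p = 3 - (-2)*5 = 3 - 1*(-10) = 3 + 10 = 13)
33*((20 + a) + (-8 + p)) = 33*((20 - 7) + (-8 + 13)) = 33*(13 + 5) = 33*18 = 594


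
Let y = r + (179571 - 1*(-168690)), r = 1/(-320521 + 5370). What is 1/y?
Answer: 315151/109754802410 ≈ 2.8714e-6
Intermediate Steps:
r = -1/315151 (r = 1/(-315151) = -1/315151 ≈ -3.1731e-6)
y = 109754802410/315151 (y = -1/315151 + (179571 - 1*(-168690)) = -1/315151 + (179571 + 168690) = -1/315151 + 348261 = 109754802410/315151 ≈ 3.4826e+5)
1/y = 1/(109754802410/315151) = 315151/109754802410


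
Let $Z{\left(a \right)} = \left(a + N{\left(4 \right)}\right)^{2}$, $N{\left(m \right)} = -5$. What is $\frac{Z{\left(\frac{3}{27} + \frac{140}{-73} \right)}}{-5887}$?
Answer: $- \frac{19998784}{2541117663} \approx -0.0078701$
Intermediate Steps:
$Z{\left(a \right)} = \left(-5 + a\right)^{2}$ ($Z{\left(a \right)} = \left(a - 5\right)^{2} = \left(-5 + a\right)^{2}$)
$\frac{Z{\left(\frac{3}{27} + \frac{140}{-73} \right)}}{-5887} = \frac{\left(-5 + \left(\frac{3}{27} + \frac{140}{-73}\right)\right)^{2}}{-5887} = \left(-5 + \left(3 \cdot \frac{1}{27} + 140 \left(- \frac{1}{73}\right)\right)\right)^{2} \left(- \frac{1}{5887}\right) = \left(-5 + \left(\frac{1}{9} - \frac{140}{73}\right)\right)^{2} \left(- \frac{1}{5887}\right) = \left(-5 - \frac{1187}{657}\right)^{2} \left(- \frac{1}{5887}\right) = \left(- \frac{4472}{657}\right)^{2} \left(- \frac{1}{5887}\right) = \frac{19998784}{431649} \left(- \frac{1}{5887}\right) = - \frac{19998784}{2541117663}$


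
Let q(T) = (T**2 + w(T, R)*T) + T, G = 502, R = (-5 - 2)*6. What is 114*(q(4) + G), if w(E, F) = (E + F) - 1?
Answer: 41724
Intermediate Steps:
R = -42 (R = -7*6 = -42)
w(E, F) = -1 + E + F
q(T) = T + T**2 + T*(-43 + T) (q(T) = (T**2 + (-1 + T - 42)*T) + T = (T**2 + (-43 + T)*T) + T = (T**2 + T*(-43 + T)) + T = T + T**2 + T*(-43 + T))
114*(q(4) + G) = 114*(2*4*(-21 + 4) + 502) = 114*(2*4*(-17) + 502) = 114*(-136 + 502) = 114*366 = 41724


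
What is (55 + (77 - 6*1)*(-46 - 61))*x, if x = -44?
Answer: 331848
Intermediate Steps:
(55 + (77 - 6*1)*(-46 - 61))*x = (55 + (77 - 6*1)*(-46 - 61))*(-44) = (55 + (77 - 6)*(-107))*(-44) = (55 + 71*(-107))*(-44) = (55 - 7597)*(-44) = -7542*(-44) = 331848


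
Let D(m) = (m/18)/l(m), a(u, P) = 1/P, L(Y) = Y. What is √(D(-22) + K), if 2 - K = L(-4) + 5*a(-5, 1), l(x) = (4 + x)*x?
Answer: √323/18 ≈ 0.99846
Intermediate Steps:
l(x) = x*(4 + x)
K = 1 (K = 2 - (-4 + 5/1) = 2 - (-4 + 5*1) = 2 - (-4 + 5) = 2 - 1*1 = 2 - 1 = 1)
D(m) = 1/(18*(4 + m)) (D(m) = (m/18)/((m*(4 + m))) = (m*(1/18))*(1/(m*(4 + m))) = (m/18)*(1/(m*(4 + m))) = 1/(18*(4 + m)))
√(D(-22) + K) = √(1/(18*(4 - 22)) + 1) = √((1/18)/(-18) + 1) = √((1/18)*(-1/18) + 1) = √(-1/324 + 1) = √(323/324) = √323/18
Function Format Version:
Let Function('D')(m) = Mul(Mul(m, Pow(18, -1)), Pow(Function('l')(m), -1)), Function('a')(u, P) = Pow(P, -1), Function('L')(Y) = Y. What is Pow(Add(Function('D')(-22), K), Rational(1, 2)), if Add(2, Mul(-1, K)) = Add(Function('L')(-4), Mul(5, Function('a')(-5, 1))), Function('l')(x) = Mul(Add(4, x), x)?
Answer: Mul(Rational(1, 18), Pow(323, Rational(1, 2))) ≈ 0.99846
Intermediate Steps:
Function('l')(x) = Mul(x, Add(4, x))
K = 1 (K = Add(2, Mul(-1, Add(-4, Mul(5, Pow(1, -1))))) = Add(2, Mul(-1, Add(-4, Mul(5, 1)))) = Add(2, Mul(-1, Add(-4, 5))) = Add(2, Mul(-1, 1)) = Add(2, -1) = 1)
Function('D')(m) = Mul(Rational(1, 18), Pow(Add(4, m), -1)) (Function('D')(m) = Mul(Mul(m, Pow(18, -1)), Pow(Mul(m, Add(4, m)), -1)) = Mul(Mul(m, Rational(1, 18)), Mul(Pow(m, -1), Pow(Add(4, m), -1))) = Mul(Mul(Rational(1, 18), m), Mul(Pow(m, -1), Pow(Add(4, m), -1))) = Mul(Rational(1, 18), Pow(Add(4, m), -1)))
Pow(Add(Function('D')(-22), K), Rational(1, 2)) = Pow(Add(Mul(Rational(1, 18), Pow(Add(4, -22), -1)), 1), Rational(1, 2)) = Pow(Add(Mul(Rational(1, 18), Pow(-18, -1)), 1), Rational(1, 2)) = Pow(Add(Mul(Rational(1, 18), Rational(-1, 18)), 1), Rational(1, 2)) = Pow(Add(Rational(-1, 324), 1), Rational(1, 2)) = Pow(Rational(323, 324), Rational(1, 2)) = Mul(Rational(1, 18), Pow(323, Rational(1, 2)))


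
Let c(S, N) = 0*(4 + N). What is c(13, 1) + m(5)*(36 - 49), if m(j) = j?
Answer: -65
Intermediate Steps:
c(S, N) = 0
c(13, 1) + m(5)*(36 - 49) = 0 + 5*(36 - 49) = 0 + 5*(-13) = 0 - 65 = -65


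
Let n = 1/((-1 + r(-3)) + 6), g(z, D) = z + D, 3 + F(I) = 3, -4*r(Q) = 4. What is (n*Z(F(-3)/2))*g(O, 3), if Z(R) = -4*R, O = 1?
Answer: 0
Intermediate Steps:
r(Q) = -1 (r(Q) = -1/4*4 = -1)
F(I) = 0 (F(I) = -3 + 3 = 0)
g(z, D) = D + z
n = 1/4 (n = 1/((-1 - 1) + 6) = 1/(-2 + 6) = 1/4 ≈ 0.25000)
(n*Z(F(-3)/2))*g(O, 3) = ((-0/2)/4)*(3 + 1) = ((-0/2)/4)*4 = ((-4*0)/4)*4 = ((1/4)*0)*4 = 0*4 = 0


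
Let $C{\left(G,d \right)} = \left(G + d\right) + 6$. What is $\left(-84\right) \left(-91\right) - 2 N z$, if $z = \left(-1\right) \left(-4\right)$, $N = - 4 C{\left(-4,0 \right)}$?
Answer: $489216$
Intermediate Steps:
$C{\left(G,d \right)} = 6 + G + d$
$N = -8$ ($N = - 4 \left(6 - 4 + 0\right) = \left(-4\right) 2 = -8$)
$z = 4$
$\left(-84\right) \left(-91\right) - 2 N z = \left(-84\right) \left(-91\right) \left(-2\right) \left(-8\right) 4 = 7644 \cdot 16 \cdot 4 = 7644 \cdot 64 = 489216$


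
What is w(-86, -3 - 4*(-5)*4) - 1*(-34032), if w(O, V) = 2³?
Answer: 34040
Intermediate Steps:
w(O, V) = 8
w(-86, -3 - 4*(-5)*4) - 1*(-34032) = 8 - 1*(-34032) = 8 + 34032 = 34040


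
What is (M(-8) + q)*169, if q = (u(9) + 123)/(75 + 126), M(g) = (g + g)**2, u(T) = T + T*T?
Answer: 2910687/67 ≈ 43443.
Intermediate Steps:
u(T) = T + T**2
M(g) = 4*g**2 (M(g) = (2*g)**2 = 4*g**2)
q = 71/67 (q = (9*(1 + 9) + 123)/(75 + 126) = (9*10 + 123)/201 = (90 + 123)*(1/201) = 213*(1/201) = 71/67 ≈ 1.0597)
(M(-8) + q)*169 = (4*(-8)**2 + 71/67)*169 = (4*64 + 71/67)*169 = (256 + 71/67)*169 = (17223/67)*169 = 2910687/67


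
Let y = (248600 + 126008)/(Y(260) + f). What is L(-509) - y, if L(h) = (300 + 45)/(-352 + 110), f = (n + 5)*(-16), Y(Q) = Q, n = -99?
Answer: -22815929/106722 ≈ -213.79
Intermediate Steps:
f = 1504 (f = (-99 + 5)*(-16) = -94*(-16) = 1504)
L(h) = -345/242 (L(h) = 345/(-242) = 345*(-1/242) = -345/242)
y = 93652/441 (y = (248600 + 126008)/(260 + 1504) = 374608/1764 = 374608*(1/1764) = 93652/441 ≈ 212.36)
L(-509) - y = -345/242 - 1*93652/441 = -345/242 - 93652/441 = -22815929/106722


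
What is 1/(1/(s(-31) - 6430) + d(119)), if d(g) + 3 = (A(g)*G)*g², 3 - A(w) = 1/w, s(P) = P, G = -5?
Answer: -6461/1368588404 ≈ -4.7209e-6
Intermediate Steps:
A(w) = 3 - 1/w
d(g) = -3 + g²*(-15 + 5/g) (d(g) = -3 + ((3 - 1/g)*(-5))*g² = -3 + (-15 + 5/g)*g² = -3 + g²*(-15 + 5/g))
1/(1/(s(-31) - 6430) + d(119)) = 1/(1/(-31 - 6430) + (-3 - 15*119² + 5*119)) = 1/(1/(-6461) + (-3 - 15*14161 + 595)) = 1/(-1/6461 + (-3 - 212415 + 595)) = 1/(-1/6461 - 211823) = 1/(-1368588404/6461) = -6461/1368588404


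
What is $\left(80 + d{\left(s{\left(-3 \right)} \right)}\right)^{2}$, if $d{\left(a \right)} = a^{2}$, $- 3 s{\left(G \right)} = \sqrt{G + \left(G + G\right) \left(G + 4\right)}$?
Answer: $6241$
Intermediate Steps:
$s{\left(G \right)} = - \frac{\sqrt{G + 2 G \left(4 + G\right)}}{3}$ ($s{\left(G \right)} = - \frac{\sqrt{G + \left(G + G\right) \left(G + 4\right)}}{3} = - \frac{\sqrt{G + 2 G \left(4 + G\right)}}{3}$)
$\left(80 + d{\left(s{\left(-3 \right)} \right)}\right)^{2} = \left(80 + \left(- \frac{\sqrt{- 3 \left(9 + 2 \left(-3\right)\right)}}{3}\right)^{2}\right)^{2} = \left(80 + \left(- \frac{\sqrt{- 3 \left(9 - 6\right)}}{3}\right)^{2}\right)^{2} = \left(80 + \left(- \frac{\sqrt{\left(-3\right) 3}}{3}\right)^{2}\right)^{2} = \left(80 + \left(- \frac{\sqrt{-9}}{3}\right)^{2}\right)^{2} = \left(80 + \left(- \frac{3 i}{3}\right)^{2}\right)^{2} = \left(80 + \left(- i\right)^{2}\right)^{2} = \left(80 - 1\right)^{2} = 79^{2} = 6241$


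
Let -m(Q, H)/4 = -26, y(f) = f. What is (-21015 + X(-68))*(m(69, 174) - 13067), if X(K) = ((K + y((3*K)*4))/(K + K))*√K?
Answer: 272417445 - 168519*I*√17 ≈ 2.7242e+8 - 6.9482e+5*I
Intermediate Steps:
m(Q, H) = 104 (m(Q, H) = -4*(-26) = 104)
X(K) = 13*√K/2 (X(K) = ((K + (3*K)*4)/(K + K))*√K = ((K + 12*K)/((2*K)))*√K = ((13*K)*(1/(2*K)))*√K = 13*√K/2)
(-21015 + X(-68))*(m(69, 174) - 13067) = (-21015 + 13*√(-68)/2)*(104 - 13067) = (-21015 + 13*(2*I*√17)/2)*(-12963) = (-21015 + 13*I*√17)*(-12963) = 272417445 - 168519*I*√17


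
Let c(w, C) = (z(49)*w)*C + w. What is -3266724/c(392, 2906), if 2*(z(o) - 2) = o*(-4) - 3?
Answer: 816681/27766732 ≈ 0.029412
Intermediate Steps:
z(o) = ½ - 2*o (z(o) = 2 + (o*(-4) - 3)/2 = 2 + (-4*o - 3)/2 = 2 + (-3 - 4*o)/2 = 2 + (-3/2 - 2*o) = ½ - 2*o)
c(w, C) = w - 195*C*w/2 (c(w, C) = ((½ - 2*49)*w)*C + w = ((½ - 98)*w)*C + w = (-195*w/2)*C + w = -195*C*w/2 + w = w - 195*C*w/2)
-3266724/c(392, 2906) = -3266724*1/(196*(2 - 195*2906)) = -3266724*1/(196*(2 - 566670)) = -3266724/((½)*392*(-566668)) = -3266724/(-111066928) = -3266724*(-1/111066928) = 816681/27766732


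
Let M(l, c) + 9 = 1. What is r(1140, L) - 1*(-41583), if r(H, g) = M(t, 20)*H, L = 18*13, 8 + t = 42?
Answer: 32463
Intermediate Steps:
t = 34 (t = -8 + 42 = 34)
M(l, c) = -8 (M(l, c) = -9 + 1 = -8)
L = 234
r(H, g) = -8*H
r(1140, L) - 1*(-41583) = -8*1140 - 1*(-41583) = -9120 + 41583 = 32463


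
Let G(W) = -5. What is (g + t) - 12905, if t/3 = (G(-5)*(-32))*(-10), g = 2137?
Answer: -15568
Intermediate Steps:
t = -4800 (t = 3*(-5*(-32)*(-10)) = 3*(160*(-10)) = 3*(-1600) = -4800)
(g + t) - 12905 = (2137 - 4800) - 12905 = -2663 - 12905 = -15568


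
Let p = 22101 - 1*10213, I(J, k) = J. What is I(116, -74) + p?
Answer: 12004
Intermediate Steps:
p = 11888 (p = 22101 - 10213 = 11888)
I(116, -74) + p = 116 + 11888 = 12004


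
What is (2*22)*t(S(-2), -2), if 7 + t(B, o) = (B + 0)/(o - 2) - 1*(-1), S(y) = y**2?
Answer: -308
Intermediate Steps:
t(B, o) = -6 + B/(-2 + o) (t(B, o) = -7 + ((B + 0)/(o - 2) - 1*(-1)) = -7 + (B/(-2 + o) + 1) = -7 + (1 + B/(-2 + o)) = -6 + B/(-2 + o))
(2*22)*t(S(-2), -2) = (2*22)*((12 + (-2)**2 - 6*(-2))/(-2 - 2)) = 44*((12 + 4 + 12)/(-4)) = 44*(-1/4*28) = 44*(-7) = -308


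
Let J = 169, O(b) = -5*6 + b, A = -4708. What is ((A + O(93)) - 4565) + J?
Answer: -9041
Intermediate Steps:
O(b) = -30 + b
((A + O(93)) - 4565) + J = ((-4708 + (-30 + 93)) - 4565) + 169 = ((-4708 + 63) - 4565) + 169 = (-4645 - 4565) + 169 = -9210 + 169 = -9041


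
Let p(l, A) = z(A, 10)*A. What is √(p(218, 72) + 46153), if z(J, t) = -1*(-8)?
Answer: √46729 ≈ 216.17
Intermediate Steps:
z(J, t) = 8
p(l, A) = 8*A
√(p(218, 72) + 46153) = √(8*72 + 46153) = √(576 + 46153) = √46729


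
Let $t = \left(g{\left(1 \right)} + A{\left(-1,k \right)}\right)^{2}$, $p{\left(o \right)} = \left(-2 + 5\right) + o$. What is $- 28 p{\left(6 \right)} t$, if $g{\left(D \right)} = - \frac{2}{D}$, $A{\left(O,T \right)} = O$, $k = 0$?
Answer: $-2268$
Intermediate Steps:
$p{\left(o \right)} = 3 + o$
$t = 9$ ($t = \left(- \frac{2}{1} - 1\right)^{2} = \left(\left(-2\right) 1 - 1\right)^{2} = \left(-2 - 1\right)^{2} = \left(-3\right)^{2} = 9$)
$- 28 p{\left(6 \right)} t = - 28 \left(3 + 6\right) 9 = \left(-28\right) 9 \cdot 9 = \left(-252\right) 9 = -2268$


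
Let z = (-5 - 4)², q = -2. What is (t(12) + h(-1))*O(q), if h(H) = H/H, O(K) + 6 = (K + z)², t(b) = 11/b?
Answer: 143405/12 ≈ 11950.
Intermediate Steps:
z = 81 (z = (-9)² = 81)
O(K) = -6 + (81 + K)² (O(K) = -6 + (K + 81)² = -6 + (81 + K)²)
h(H) = 1
(t(12) + h(-1))*O(q) = (11/12 + 1)*(-6 + (81 - 2)²) = (11*(1/12) + 1)*(-6 + 79²) = (11/12 + 1)*(-6 + 6241) = (23/12)*6235 = 143405/12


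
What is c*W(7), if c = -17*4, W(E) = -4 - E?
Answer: 748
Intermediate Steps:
c = -68
c*W(7) = -68*(-4 - 1*7) = -68*(-4 - 7) = -68*(-11) = 748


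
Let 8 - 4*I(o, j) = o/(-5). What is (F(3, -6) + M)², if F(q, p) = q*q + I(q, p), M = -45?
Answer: 458329/400 ≈ 1145.8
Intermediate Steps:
I(o, j) = 2 + o/20 (I(o, j) = 2 - o/(4*(-5)) = 2 - o*(-1)/(4*5) = 2 - (-1)*o/20 = 2 + o/20)
F(q, p) = 2 + q² + q/20 (F(q, p) = q*q + (2 + q/20) = q² + (2 + q/20) = 2 + q² + q/20)
(F(3, -6) + M)² = ((2 + 3² + (1/20)*3) - 45)² = ((2 + 9 + 3/20) - 45)² = (223/20 - 45)² = (-677/20)² = 458329/400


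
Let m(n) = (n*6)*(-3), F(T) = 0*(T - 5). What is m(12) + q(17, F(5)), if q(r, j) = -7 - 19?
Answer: -242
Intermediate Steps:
F(T) = 0 (F(T) = 0*(-5 + T) = 0)
m(n) = -18*n (m(n) = (6*n)*(-3) = -18*n)
q(r, j) = -26
m(12) + q(17, F(5)) = -18*12 - 26 = -216 - 26 = -242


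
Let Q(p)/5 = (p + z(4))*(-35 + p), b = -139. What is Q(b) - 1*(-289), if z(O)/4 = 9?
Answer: 89899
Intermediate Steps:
z(O) = 36 (z(O) = 4*9 = 36)
Q(p) = 5*(-35 + p)*(36 + p) (Q(p) = 5*((p + 36)*(-35 + p)) = 5*((36 + p)*(-35 + p)) = 5*((-35 + p)*(36 + p)) = 5*(-35 + p)*(36 + p))
Q(b) - 1*(-289) = (-6300 + 5*(-139) + 5*(-139)²) - 1*(-289) = (-6300 - 695 + 5*19321) + 289 = (-6300 - 695 + 96605) + 289 = 89610 + 289 = 89899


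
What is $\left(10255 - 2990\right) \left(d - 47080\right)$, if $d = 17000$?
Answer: $-218531200$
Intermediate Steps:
$\left(10255 - 2990\right) \left(d - 47080\right) = \left(10255 - 2990\right) \left(17000 - 47080\right) = 7265 \left(-30080\right) = -218531200$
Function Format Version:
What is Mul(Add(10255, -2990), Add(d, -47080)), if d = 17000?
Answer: -218531200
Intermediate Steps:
Mul(Add(10255, -2990), Add(d, -47080)) = Mul(Add(10255, -2990), Add(17000, -47080)) = Mul(7265, -30080) = -218531200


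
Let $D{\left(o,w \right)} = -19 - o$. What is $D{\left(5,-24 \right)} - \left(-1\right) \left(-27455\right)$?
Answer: $-27479$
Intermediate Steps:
$D{\left(5,-24 \right)} - \left(-1\right) \left(-27455\right) = \left(-19 - 5\right) - \left(-1\right) \left(-27455\right) = \left(-19 - 5\right) - 27455 = -24 - 27455 = -27479$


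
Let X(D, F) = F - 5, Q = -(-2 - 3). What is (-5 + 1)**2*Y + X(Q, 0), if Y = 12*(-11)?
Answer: -2117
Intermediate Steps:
Q = 5 (Q = -1*(-5) = 5)
X(D, F) = -5 + F
Y = -132
(-5 + 1)**2*Y + X(Q, 0) = (-5 + 1)**2*(-132) + (-5 + 0) = (-4)**2*(-132) - 5 = 16*(-132) - 5 = -2112 - 5 = -2117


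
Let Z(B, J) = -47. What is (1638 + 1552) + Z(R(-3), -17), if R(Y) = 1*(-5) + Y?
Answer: 3143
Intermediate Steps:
R(Y) = -5 + Y
(1638 + 1552) + Z(R(-3), -17) = (1638 + 1552) - 47 = 3190 - 47 = 3143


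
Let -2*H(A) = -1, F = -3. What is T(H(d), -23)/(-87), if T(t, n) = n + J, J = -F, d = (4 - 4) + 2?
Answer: 20/87 ≈ 0.22989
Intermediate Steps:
d = 2 (d = 0 + 2 = 2)
J = 3 (J = -1*(-3) = 3)
H(A) = ½ (H(A) = -½*(-1) = ½)
T(t, n) = 3 + n (T(t, n) = n + 3 = 3 + n)
T(H(d), -23)/(-87) = (3 - 23)/(-87) = -20*(-1/87) = 20/87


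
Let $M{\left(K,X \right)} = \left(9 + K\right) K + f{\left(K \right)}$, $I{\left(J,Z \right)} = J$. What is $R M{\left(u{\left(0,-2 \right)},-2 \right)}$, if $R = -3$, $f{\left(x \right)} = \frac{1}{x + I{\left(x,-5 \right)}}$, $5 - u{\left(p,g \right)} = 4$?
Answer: $- \frac{63}{2} \approx -31.5$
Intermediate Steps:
$u{\left(p,g \right)} = 1$ ($u{\left(p,g \right)} = 5 - 4 = 1$)
$f{\left(x \right)} = \frac{1}{2 x}$ ($f{\left(x \right)} = \frac{1}{x + x} = \frac{1}{2 x}$)
$M{\left(K,X \right)} = \frac{1}{2 K} + K \left(9 + K\right)$ ($M{\left(K,X \right)} = \left(9 + K\right) K + \frac{1}{2 K} = K \left(9 + K\right) + \frac{1}{2 K} = \frac{1}{2 K} + K \left(9 + K\right)$)
$R M{\left(u{\left(0,-2 \right)},-2 \right)} = - 3 \left(1^{2} + \frac{1}{2 \cdot 1} + 9 \cdot 1\right) = - 3 \left(1 + \frac{1}{2} \cdot 1 + 9\right) = - 3 \left(1 + \frac{1}{2} + 9\right) = \left(-3\right) \frac{21}{2} = - \frac{63}{2}$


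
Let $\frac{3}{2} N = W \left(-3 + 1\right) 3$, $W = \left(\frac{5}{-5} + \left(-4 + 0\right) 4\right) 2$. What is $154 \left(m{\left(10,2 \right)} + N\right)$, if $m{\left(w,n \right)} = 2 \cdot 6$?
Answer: $22792$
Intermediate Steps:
$m{\left(w,n \right)} = 12$
$W = -34$ ($W = \left(5 \left(- \frac{1}{5}\right) - 16\right) 2 = \left(-1 - 16\right) 2 = \left(-17\right) 2 = -34$)
$N = 136$ ($N = \frac{2 \left(- 34 \left(-3 + 1\right) 3\right)}{3} = \frac{2 \left(- 34 \left(\left(-2\right) 3\right)\right)}{3} = \frac{2 \left(\left(-34\right) \left(-6\right)\right)}{3} = \frac{2}{3} \cdot 204 = 136$)
$154 \left(m{\left(10,2 \right)} + N\right) = 154 \left(12 + 136\right) = 154 \cdot 148 = 22792$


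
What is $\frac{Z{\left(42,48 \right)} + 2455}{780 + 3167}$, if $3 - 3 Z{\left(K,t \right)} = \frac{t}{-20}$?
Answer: $\frac{12284}{19735} \approx 0.62245$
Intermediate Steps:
$Z{\left(K,t \right)} = 1 + \frac{t}{60}$ ($Z{\left(K,t \right)} = 1 - \frac{t \frac{1}{-20}}{3} = 1 - \frac{t \left(- \frac{1}{20}\right)}{3} = 1 - \frac{\left(- \frac{1}{20}\right) t}{3} = 1 + \frac{t}{60}$)
$\frac{Z{\left(42,48 \right)} + 2455}{780 + 3167} = \frac{\left(1 + \frac{1}{60} \cdot 48\right) + 2455}{780 + 3167} = \frac{\left(1 + \frac{4}{5}\right) + 2455}{3947} = \left(\frac{9}{5} + 2455\right) \frac{1}{3947} = \frac{12284}{5} \cdot \frac{1}{3947} = \frac{12284}{19735}$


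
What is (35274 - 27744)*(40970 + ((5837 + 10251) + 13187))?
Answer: 528944850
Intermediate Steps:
(35274 - 27744)*(40970 + ((5837 + 10251) + 13187)) = 7530*(40970 + (16088 + 13187)) = 7530*(40970 + 29275) = 7530*70245 = 528944850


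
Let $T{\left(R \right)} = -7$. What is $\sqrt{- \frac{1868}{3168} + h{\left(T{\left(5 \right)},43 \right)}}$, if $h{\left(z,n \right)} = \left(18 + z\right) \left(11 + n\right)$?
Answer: $\frac{\sqrt{10339582}}{132} \approx 24.36$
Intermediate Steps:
$h{\left(z,n \right)} = \left(11 + n\right) \left(18 + z\right)$
$\sqrt{- \frac{1868}{3168} + h{\left(T{\left(5 \right)},43 \right)}} = \sqrt{- \frac{1868}{3168} + \left(198 + 11 \left(-7\right) + 18 \cdot 43 + 43 \left(-7\right)\right)} = \sqrt{\left(-1868\right) \frac{1}{3168} + \left(198 - 77 + 774 - 301\right)} = \sqrt{- \frac{467}{792} + 594} = \sqrt{\frac{469981}{792}} = \frac{\sqrt{10339582}}{132}$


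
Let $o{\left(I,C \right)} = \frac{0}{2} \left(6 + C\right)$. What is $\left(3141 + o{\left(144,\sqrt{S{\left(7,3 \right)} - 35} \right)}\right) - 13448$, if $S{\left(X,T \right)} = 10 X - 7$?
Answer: $-10307$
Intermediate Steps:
$S{\left(X,T \right)} = -7 + 10 X$
$o{\left(I,C \right)} = 0$ ($o{\left(I,C \right)} = 0 \cdot \frac{1}{2} \left(6 + C\right) = 0 \left(6 + C\right) = 0$)
$\left(3141 + o{\left(144,\sqrt{S{\left(7,3 \right)} - 35} \right)}\right) - 13448 = \left(3141 + 0\right) - 13448 = 3141 - 13448 = -10307$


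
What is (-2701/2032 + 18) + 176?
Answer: 391507/2032 ≈ 192.67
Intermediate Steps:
(-2701/2032 + 18) + 176 = 33875/2032 + 176 = 391507/2032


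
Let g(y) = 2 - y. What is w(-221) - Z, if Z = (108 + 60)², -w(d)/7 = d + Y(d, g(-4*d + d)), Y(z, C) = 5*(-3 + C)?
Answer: -3437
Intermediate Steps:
Y(z, C) = -15 + 5*C
w(d) = 35 - 112*d (w(d) = -7*(d + (-15 + 5*(2 - (-4*d + d)))) = -7*(d + (-15 + 5*(2 - (-3)*d))) = -7*(d + (-15 + 5*(2 + 3*d))) = -7*(d + (-15 + (10 + 15*d))) = -7*(d + (-5 + 15*d)) = -7*(-5 + 16*d) = 35 - 112*d)
Z = 28224 (Z = 168² = 28224)
w(-221) - Z = (35 - 112*(-221)) - 1*28224 = (35 + 24752) - 28224 = 24787 - 28224 = -3437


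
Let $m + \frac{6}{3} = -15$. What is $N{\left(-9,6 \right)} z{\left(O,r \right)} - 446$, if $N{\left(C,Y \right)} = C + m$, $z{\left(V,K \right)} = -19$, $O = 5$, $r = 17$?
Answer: $48$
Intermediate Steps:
$m = -17$ ($m = -2 - 15 = -17$)
$N{\left(C,Y \right)} = -17 + C$ ($N{\left(C,Y \right)} = C - 17 = -17 + C$)
$N{\left(-9,6 \right)} z{\left(O,r \right)} - 446 = \left(-17 - 9\right) \left(-19\right) - 446 = \left(-26\right) \left(-19\right) - 446 = 494 - 446 = 48$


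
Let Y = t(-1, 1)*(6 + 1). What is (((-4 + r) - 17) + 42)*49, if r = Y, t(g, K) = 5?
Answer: 2744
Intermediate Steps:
Y = 35 (Y = 5*(6 + 1) = 5*7 = 35)
r = 35
(((-4 + r) - 17) + 42)*49 = (((-4 + 35) - 17) + 42)*49 = ((31 - 17) + 42)*49 = (14 + 42)*49 = 56*49 = 2744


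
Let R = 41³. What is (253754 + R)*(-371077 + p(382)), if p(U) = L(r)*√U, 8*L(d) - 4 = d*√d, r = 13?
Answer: -119737270975 + 322675*√382/2 + 4194775*√4966/8 ≈ -1.1970e+11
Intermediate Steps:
R = 68921
L(d) = ½ + d^(3/2)/8 (L(d) = ½ + (d*√d)/8 = ½ + d^(3/2)/8)
p(U) = √U*(½ + 13*√13/8) (p(U) = (½ + 13^(3/2)/8)*√U = (½ + (13*√13)/8)*√U = (½ + 13*√13/8)*√U = √U*(½ + 13*√13/8))
(253754 + R)*(-371077 + p(382)) = (253754 + 68921)*(-371077 + √382*(4 + 13*√13)/8) = 322675*(-371077 + √382*(4 + 13*√13)/8) = -119737270975 + 322675*√382*(4 + 13*√13)/8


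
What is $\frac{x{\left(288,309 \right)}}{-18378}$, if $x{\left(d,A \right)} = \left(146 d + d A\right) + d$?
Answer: $- \frac{7296}{1021} \approx -7.1459$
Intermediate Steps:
$x{\left(d,A \right)} = 147 d + A d$ ($x{\left(d,A \right)} = \left(146 d + A d\right) + d = 147 d + A d$)
$\frac{x{\left(288,309 \right)}}{-18378} = \frac{288 \left(147 + 309\right)}{-18378} = 288 \cdot 456 \left(- \frac{1}{18378}\right) = 131328 \left(- \frac{1}{18378}\right) = - \frac{7296}{1021}$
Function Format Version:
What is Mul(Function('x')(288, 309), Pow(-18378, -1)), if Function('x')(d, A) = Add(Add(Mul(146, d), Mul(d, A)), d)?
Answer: Rational(-7296, 1021) ≈ -7.1459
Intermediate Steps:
Function('x')(d, A) = Add(Mul(147, d), Mul(A, d)) (Function('x')(d, A) = Add(Add(Mul(146, d), Mul(A, d)), d) = Add(Mul(147, d), Mul(A, d)))
Mul(Function('x')(288, 309), Pow(-18378, -1)) = Mul(Mul(288, Add(147, 309)), Pow(-18378, -1)) = Mul(Mul(288, 456), Rational(-1, 18378)) = Mul(131328, Rational(-1, 18378)) = Rational(-7296, 1021)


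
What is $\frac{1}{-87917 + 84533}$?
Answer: $- \frac{1}{3384} \approx -0.00029551$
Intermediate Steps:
$\frac{1}{-87917 + 84533} = \frac{1}{-3384} = - \frac{1}{3384}$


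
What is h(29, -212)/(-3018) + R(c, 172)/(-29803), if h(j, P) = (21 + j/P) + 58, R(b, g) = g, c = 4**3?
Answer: -202774903/6356145416 ≈ -0.031902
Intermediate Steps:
c = 64
h(j, P) = 79 + j/P
h(29, -212)/(-3018) + R(c, 172)/(-29803) = (79 + 29/(-212))/(-3018) + 172/(-29803) = (79 + 29*(-1/212))*(-1/3018) + 172*(-1/29803) = (79 - 29/212)*(-1/3018) - 172/29803 = (16719/212)*(-1/3018) - 172/29803 = -5573/213272 - 172/29803 = -202774903/6356145416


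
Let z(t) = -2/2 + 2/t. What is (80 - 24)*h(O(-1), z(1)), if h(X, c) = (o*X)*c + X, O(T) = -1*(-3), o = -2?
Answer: -168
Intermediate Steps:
z(t) = -1 + 2/t (z(t) = -2*1/2 + 2/t = -1 + 2/t)
O(T) = 3
h(X, c) = X - 2*X*c (h(X, c) = (-2*X)*c + X = -2*X*c + X = X - 2*X*c)
(80 - 24)*h(O(-1), z(1)) = (80 - 24)*(3*(1 - 2*(2 - 1*1)/1)) = 56*(3*(1 - 2*(2 - 1))) = 56*(3*(1 - 2)) = 56*(3*(-1)) = 56*(-3) = -168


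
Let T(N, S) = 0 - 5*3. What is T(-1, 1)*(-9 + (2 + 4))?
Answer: 45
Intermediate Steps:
T(N, S) = -15 (T(N, S) = 0 - 15 = -15)
T(-1, 1)*(-9 + (2 + 4)) = -15*(-9 + (2 + 4)) = -15*(-9 + 6) = -15*(-3) = 45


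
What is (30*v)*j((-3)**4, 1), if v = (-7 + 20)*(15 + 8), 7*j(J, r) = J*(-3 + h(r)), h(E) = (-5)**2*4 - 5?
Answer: 66844440/7 ≈ 9.5492e+6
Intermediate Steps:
h(E) = 95 (h(E) = 25*4 - 5 = 100 - 5 = 95)
j(J, r) = 92*J/7 (j(J, r) = (J*(-3 + 95))/7 = (J*92)/7 = (92*J)/7 = 92*J/7)
v = 299 (v = 13*23 = 299)
(30*v)*j((-3)**4, 1) = (30*299)*((92/7)*(-3)**4) = 8970*((92/7)*81) = 8970*(7452/7) = 66844440/7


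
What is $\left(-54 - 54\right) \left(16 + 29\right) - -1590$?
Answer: $-3270$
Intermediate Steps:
$\left(-54 - 54\right) \left(16 + 29\right) - -1590 = \left(-108\right) 45 + 1590 = -4860 + 1590 = -3270$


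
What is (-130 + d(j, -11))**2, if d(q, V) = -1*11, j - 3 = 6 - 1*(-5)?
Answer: 19881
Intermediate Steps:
j = 14 (j = 3 + (6 - 1*(-5)) = 3 + (6 + 5) = 3 + 11 = 14)
d(q, V) = -11
(-130 + d(j, -11))**2 = (-130 - 11)**2 = (-141)**2 = 19881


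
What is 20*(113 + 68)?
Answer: 3620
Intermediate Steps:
20*(113 + 68) = 20*181 = 3620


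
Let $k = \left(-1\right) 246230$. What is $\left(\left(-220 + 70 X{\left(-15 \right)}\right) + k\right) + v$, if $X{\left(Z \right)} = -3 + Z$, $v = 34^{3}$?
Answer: $-208406$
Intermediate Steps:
$v = 39304$
$k = -246230$
$\left(\left(-220 + 70 X{\left(-15 \right)}\right) + k\right) + v = \left(\left(-220 + 70 \left(-3 - 15\right)\right) - 246230\right) + 39304 = \left(\left(-220 + 70 \left(-18\right)\right) - 246230\right) + 39304 = \left(\left(-220 - 1260\right) - 246230\right) + 39304 = \left(-1480 - 246230\right) + 39304 = -247710 + 39304 = -208406$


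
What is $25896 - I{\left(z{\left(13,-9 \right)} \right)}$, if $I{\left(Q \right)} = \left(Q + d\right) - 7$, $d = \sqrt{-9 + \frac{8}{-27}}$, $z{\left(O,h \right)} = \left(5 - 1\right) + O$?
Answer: $25886 - \frac{i \sqrt{753}}{9} \approx 25886.0 - 3.049 i$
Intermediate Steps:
$z{\left(O,h \right)} = 4 + O$
$d = \frac{i \sqrt{753}}{9}$ ($d = \sqrt{-9 + 8 \left(- \frac{1}{27}\right)} = \sqrt{-9 - \frac{8}{27}} = \sqrt{- \frac{251}{27}} = \frac{i \sqrt{753}}{9} \approx 3.049 i$)
$I{\left(Q \right)} = -7 + Q + \frac{i \sqrt{753}}{9}$ ($I{\left(Q \right)} = \left(Q + \frac{i \sqrt{753}}{9}\right) - 7 = -7 + Q + \frac{i \sqrt{753}}{9}$)
$25896 - I{\left(z{\left(13,-9 \right)} \right)} = 25896 - \left(-7 + \left(4 + 13\right) + \frac{i \sqrt{753}}{9}\right) = 25896 - \left(-7 + 17 + \frac{i \sqrt{753}}{9}\right) = 25896 - \left(10 + \frac{i \sqrt{753}}{9}\right) = 25886 - \frac{i \sqrt{753}}{9}$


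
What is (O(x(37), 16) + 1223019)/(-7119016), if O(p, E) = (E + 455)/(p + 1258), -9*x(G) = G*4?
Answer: -13666018545/79547884784 ≈ -0.17180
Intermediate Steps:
x(G) = -4*G/9 (x(G) = -G*4/9 = -4*G/9)
O(p, E) = (455 + E)/(1258 + p)
(O(x(37), 16) + 1223019)/(-7119016) = ((455 + 16)/(1258 - 4/9*37) + 1223019)/(-7119016) = (471/(1258 - 148/9) + 1223019)*(-1/7119016) = (471/(11174/9) + 1223019)*(-1/7119016) = ((9/11174)*471 + 1223019)*(-1/7119016) = (4239/11174 + 1223019)*(-1/7119016) = (13666018545/11174)*(-1/7119016) = -13666018545/79547884784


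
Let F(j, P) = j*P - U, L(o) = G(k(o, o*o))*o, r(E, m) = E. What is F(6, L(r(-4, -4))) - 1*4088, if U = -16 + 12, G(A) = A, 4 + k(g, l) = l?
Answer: -4372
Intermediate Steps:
k(g, l) = -4 + l
U = -4
L(o) = o*(-4 + o**2) (L(o) = (-4 + o*o)*o = (-4 + o**2)*o = o*(-4 + o**2))
F(j, P) = 4 + P*j (F(j, P) = j*P - 1*(-4) = P*j + 4 = 4 + P*j)
F(6, L(r(-4, -4))) - 1*4088 = (4 - 4*(-4 + (-4)**2)*6) - 1*4088 = (4 - 4*(-4 + 16)*6) - 4088 = (4 - 4*12*6) - 4088 = (4 - 48*6) - 4088 = (4 - 288) - 4088 = -284 - 4088 = -4372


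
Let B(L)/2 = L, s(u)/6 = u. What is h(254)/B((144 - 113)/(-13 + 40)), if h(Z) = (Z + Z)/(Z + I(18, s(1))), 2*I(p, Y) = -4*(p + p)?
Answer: 3429/2821 ≈ 1.2155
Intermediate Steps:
s(u) = 6*u
I(p, Y) = -4*p (I(p, Y) = (-4*(p + p))/2 = (-8*p)/2 = -4*p)
B(L) = 2*L
h(Z) = 2*Z/(-72 + Z) (h(Z) = (Z + Z)/(Z - 4*18) = (2*Z)/(Z - 72) = (2*Z)/(-72 + Z) = 2*Z/(-72 + Z))
h(254)/B((144 - 113)/(-13 + 40)) = (2*254/(-72 + 254))/((2*((144 - 113)/(-13 + 40)))) = (2*254/182)/((2*(31/27))) = (2*254*(1/182))/((2*(31*(1/27)))) = 254/(91*((2*(31/27)))) = 254/(91*(62/27)) = (254/91)*(27/62) = 3429/2821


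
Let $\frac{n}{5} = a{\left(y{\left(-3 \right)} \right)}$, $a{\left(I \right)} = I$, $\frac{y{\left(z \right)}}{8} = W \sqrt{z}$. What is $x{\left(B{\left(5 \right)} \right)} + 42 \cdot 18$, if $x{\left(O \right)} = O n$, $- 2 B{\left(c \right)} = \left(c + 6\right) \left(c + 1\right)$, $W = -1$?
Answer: $756 + 1320 i \sqrt{3} \approx 756.0 + 2286.3 i$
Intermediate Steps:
$y{\left(z \right)} = - 8 \sqrt{z}$ ($y{\left(z \right)} = 8 \left(- \sqrt{z}\right) = - 8 \sqrt{z}$)
$n = - 40 i \sqrt{3}$ ($n = 5 \left(- 8 \sqrt{-3}\right) = 5 \left(- 8 i \sqrt{3}\right) = - 40 i \sqrt{3} \approx - 69.282 i$)
$B{\left(c \right)} = - \frac{\left(1 + c\right) \left(6 + c\right)}{2}$ ($B{\left(c \right)} = - \frac{\left(c + 6\right) \left(c + 1\right)}{2} = - \frac{\left(6 + c\right) \left(1 + c\right)}{2} = - \frac{\left(1 + c\right) \left(6 + c\right)}{2}$)
$x{\left(O \right)} = - 40 i O \sqrt{3}$ ($x{\left(O \right)} = O \left(- 40 i \sqrt{3}\right) = - 40 i O \sqrt{3}$)
$x{\left(B{\left(5 \right)} \right)} + 42 \cdot 18 = - 40 i \left(-3 - \frac{35}{2} - \frac{5^{2}}{2}\right) \sqrt{3} + 42 \cdot 18 = - 40 i \left(-3 - \frac{35}{2} - \frac{25}{2}\right) \sqrt{3} + 756 = \left(-40\right) i \left(-33\right) \sqrt{3} + 756 = 1320 i \sqrt{3} + 756 = 756 + 1320 i \sqrt{3}$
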